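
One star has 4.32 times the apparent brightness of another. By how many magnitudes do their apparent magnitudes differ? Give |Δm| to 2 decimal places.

|Δm| ≈ 1.59

Pogson: Δm = −2.5 log₁₀(ratio) = −2.5 log₁₀(4.32) = −2.5 × 0.6355 = -1.589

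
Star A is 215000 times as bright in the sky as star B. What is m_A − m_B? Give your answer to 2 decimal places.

Pogson: Δm = −2.5 log₁₀(ratio) = −2.5 log₁₀(215000) = −2.5 × 5.3324 = -13.331
Star A is brighter, so it has the smaller magnitude: the difference is negative.

m_A − m_B ≈ -13.33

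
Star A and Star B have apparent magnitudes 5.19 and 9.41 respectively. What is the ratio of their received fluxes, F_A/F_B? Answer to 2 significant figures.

F_A/F_B ≈ 49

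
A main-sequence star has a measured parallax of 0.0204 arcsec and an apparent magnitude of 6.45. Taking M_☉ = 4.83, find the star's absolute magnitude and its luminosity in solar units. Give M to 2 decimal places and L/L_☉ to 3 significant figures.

M ≈ 3.00; L/L_☉ ≈ 5.40

d = 1/p = 1/0.0204″ = 49.02 pc
M = m − 5 log₁₀ d + 5 = 6.45 − 5·1.6904 + 5 = 2.998
M − M_☉ = 2.998 − 4.83 = -1.832
L/L_☉ = 10^(−0.4 × -1.832) = 5.404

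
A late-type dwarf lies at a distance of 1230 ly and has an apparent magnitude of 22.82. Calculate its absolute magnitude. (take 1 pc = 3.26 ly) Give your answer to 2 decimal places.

M ≈ 14.94

d = 1230 ly / 3.26 = 377.3 pc
5 log₁₀(d/10 pc) = 5 log₁₀(377.3) − 5 = 7.883
M = m − 5 log₁₀(d/10) = 22.82 − 7.883 = 14.937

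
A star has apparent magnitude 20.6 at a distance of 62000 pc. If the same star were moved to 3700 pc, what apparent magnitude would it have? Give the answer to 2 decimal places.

m ≈ 14.48

Flux ∝ 1/d², so Δm = 5 log₁₀(d₂/d₁) = 5 log₁₀(3700/62000) = -6.121
m₂ = m₁ + Δm = 20.6 + (-6.121) = 14.479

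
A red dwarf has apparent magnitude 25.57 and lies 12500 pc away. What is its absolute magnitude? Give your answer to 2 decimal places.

M ≈ 10.09

5 log₁₀(d/10 pc) = 5 log₁₀(12500) − 5 = 15.485
M = m − 5 log₁₀(d/10) = 25.57 − 15.485 = 10.085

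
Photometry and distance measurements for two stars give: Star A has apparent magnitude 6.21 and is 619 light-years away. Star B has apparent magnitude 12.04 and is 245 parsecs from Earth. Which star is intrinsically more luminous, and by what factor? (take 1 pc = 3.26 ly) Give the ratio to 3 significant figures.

Star A is more luminous, by a factor of 129.

Star A: d = 619 ly / 3.26 = 189.9 pc
Star A: M = m − 5 log₁₀ d + 5 = 6.21 − 5·2.2785 + 5 = -0.182
Star B: M = m − 5 log₁₀ d + 5 = 12.04 − 5·2.3892 + 5 = 5.094
ΔM = M_A − M_B = -0.182 − (5.094) = -5.277; smaller M is more luminous → Star A.
L ratio = 10^(0.4 |ΔM|) = 10^2.111 = 129.0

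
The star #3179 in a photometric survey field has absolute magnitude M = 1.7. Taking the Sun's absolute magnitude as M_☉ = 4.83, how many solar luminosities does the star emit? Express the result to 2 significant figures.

L/L_☉ ≈ 18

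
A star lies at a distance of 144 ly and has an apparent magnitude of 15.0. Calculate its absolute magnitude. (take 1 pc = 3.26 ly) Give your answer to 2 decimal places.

d = 144 ly / 3.26 = 44.17 pc
5 log₁₀(d/10 pc) = 5 log₁₀(44.17) − 5 = 3.226
M = m − 5 log₁₀(d/10) = 15.0 − 3.226 = 11.774

M ≈ 11.77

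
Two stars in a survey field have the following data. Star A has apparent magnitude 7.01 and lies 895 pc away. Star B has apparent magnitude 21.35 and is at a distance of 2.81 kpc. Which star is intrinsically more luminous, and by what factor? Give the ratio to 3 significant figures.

Star A: M = m − 5 log₁₀ d + 5 = 7.01 − 5·2.9518 + 5 = -2.749
Star B: d = 2.81 kpc = 2810 pc
Star B: M = m − 5 log₁₀ d + 5 = 21.35 − 5·3.4487 + 5 = 9.106
ΔM = M_A − M_B = -2.749 − (9.106) = -11.856; smaller M is more luminous → Star A.
L ratio = 10^(0.4 |ΔM|) = 10^4.742 = 55240

Star A is more luminous, by a factor of 55200.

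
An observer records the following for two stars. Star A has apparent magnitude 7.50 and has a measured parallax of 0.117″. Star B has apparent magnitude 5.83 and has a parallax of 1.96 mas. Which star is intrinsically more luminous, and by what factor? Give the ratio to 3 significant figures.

Star B is more luminous, by a factor of 16600.

Star A: d = 1/p = 1/0.117″ = 8.547 pc
Star A: M = m − 5 log₁₀ d + 5 = 7.50 − 5·0.9318 + 5 = 7.841
Star B: p = 1.96 mas = 1.96×10^-3″ → d = 1/p = 510.2 pc
Star B: M = m − 5 log₁₀ d + 5 = 5.83 − 5·2.7077 + 5 = -2.709
ΔM = M_A − M_B = 7.841 − (-2.709) = 10.550; smaller M is more luminous → Star B.
L ratio = 10^(0.4 |ΔM|) = 10^4.220 = 16590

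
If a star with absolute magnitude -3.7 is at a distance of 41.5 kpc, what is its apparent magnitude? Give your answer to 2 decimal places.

d = 41.5 kpc = 41500 pc
m = M + 5 log₁₀ d − 5 = -3.7 + 5·4.6180 − 5 = 14.390

m ≈ 14.39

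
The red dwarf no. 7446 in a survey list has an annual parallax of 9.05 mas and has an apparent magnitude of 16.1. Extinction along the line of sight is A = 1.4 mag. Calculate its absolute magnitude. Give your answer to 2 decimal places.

M ≈ 9.48

p = 9.05 mas = 9.05×10^-3″ → d = 1/p = 110.5 pc
5 log₁₀(d/10 pc) = 5 log₁₀(110.5) − 5 = 5.217
M = m − 5 log₁₀(d/10) − A = 16.1 − 5.217 − 1.4 = 9.483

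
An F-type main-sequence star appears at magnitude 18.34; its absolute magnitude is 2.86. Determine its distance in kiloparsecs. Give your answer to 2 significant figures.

d ≈ 12 kpc

μ = m − M = 15.480
m − M = 5 log₁₀ d − 5
log₁₀ d = (m − M)/5 + 1 = 4.0960
d = 10^4.0960 = 12470 pc
= 12.47 kpc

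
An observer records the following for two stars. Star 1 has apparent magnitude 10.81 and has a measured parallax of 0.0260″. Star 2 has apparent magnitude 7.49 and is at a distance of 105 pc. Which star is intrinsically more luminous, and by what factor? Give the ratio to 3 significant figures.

Star 1: d = 1/p = 1/0.0260″ = 38.46 pc
Star 1: M = m − 5 log₁₀ d + 5 = 10.81 − 5·1.5850 + 5 = 7.885
Star 2: M = m − 5 log₁₀ d + 5 = 7.49 − 5·2.0212 + 5 = 2.384
ΔM = M_1 − M_2 = 7.885 − (2.384) = 5.501; smaller M is more luminous → Star 2.
L ratio = 10^(0.4 |ΔM|) = 10^2.200 = 158.6

Star 2 is more luminous, by a factor of 159.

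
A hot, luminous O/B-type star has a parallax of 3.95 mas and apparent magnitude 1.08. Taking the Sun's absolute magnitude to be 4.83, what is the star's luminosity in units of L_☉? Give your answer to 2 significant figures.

d = 1/p = 1000/3.95 mas = 253.2 pc
M = m − 5 log₁₀ d + 5 = 1.08 − 5·2.4034 + 5 = -5.937
M − M_☉ = -5.937 − 4.83 = -10.767
L/L_☉ = 10^(−0.4 × -10.767) = 20270

L/L_☉ ≈ 20000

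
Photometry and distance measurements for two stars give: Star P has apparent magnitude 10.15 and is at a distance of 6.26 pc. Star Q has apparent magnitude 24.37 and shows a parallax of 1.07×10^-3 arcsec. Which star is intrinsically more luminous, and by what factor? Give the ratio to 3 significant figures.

Star P is more luminous, by a factor of 21.9.

Star P: M = m − 5 log₁₀ d + 5 = 10.15 − 5·0.7966 + 5 = 11.167
Star Q: d = 1/p = 1/1.07×10^-3″ = 934.6 pc
Star Q: M = m − 5 log₁₀ d + 5 = 24.37 − 5·2.9706 + 5 = 14.517
ΔM = M_P − M_Q = 11.167 − (14.517) = -3.350; smaller M is more luminous → Star P.
L ratio = 10^(0.4 |ΔM|) = 10^1.340 = 21.87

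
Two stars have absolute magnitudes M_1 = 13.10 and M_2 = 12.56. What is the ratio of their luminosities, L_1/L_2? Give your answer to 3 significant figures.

L_1/L_2 ≈ 0.608

ΔM = M_1 − M_2 = 0.54
L_1/L_2 = 10^(−0.4 ΔM) = 10^-0.216 = 0.6081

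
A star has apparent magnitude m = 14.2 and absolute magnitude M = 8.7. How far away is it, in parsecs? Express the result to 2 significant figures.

Distance modulus: m − M = 14.2 − (8.7) = 5.500
m − M = 5 log₁₀ d − 5
log₁₀ d = (m − M)/5 + 1 = 2.1000
d = 10^2.1000 = 125.9 pc

d ≈ 130 pc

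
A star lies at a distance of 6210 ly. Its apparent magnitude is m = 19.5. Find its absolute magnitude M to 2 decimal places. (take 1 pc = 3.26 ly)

M ≈ 8.10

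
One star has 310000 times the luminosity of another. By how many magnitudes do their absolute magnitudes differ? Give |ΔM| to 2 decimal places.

|ΔM| ≈ 13.73

Pogson: ΔM = −2.5 log₁₀(ratio) = −2.5 log₁₀(310000) = −2.5 × 5.4914 = -13.728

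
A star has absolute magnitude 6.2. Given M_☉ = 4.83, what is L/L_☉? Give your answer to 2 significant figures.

L/L_☉ ≈ 0.28

M − M_☉ = 6.2 − 4.83 = 1.370
L/L_☉ = 10^(−0.4 (M − M_☉)) = 10^-0.548 = 0.2831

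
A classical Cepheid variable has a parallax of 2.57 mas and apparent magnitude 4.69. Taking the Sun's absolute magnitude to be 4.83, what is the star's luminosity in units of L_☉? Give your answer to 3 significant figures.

L/L_☉ ≈ 1720

d = 1/p = 1000/2.57 mas = 389.1 pc
M = m − 5 log₁₀ d + 5 = 4.69 − 5·2.5901 + 5 = -3.260
M − M_☉ = -3.260 − 4.83 = -8.090
L/L_☉ = 10^(−0.4 × -8.090) = 1722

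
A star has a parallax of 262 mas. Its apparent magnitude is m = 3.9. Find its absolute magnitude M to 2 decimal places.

M ≈ 5.99

p = 262 mas = 0.262″ → d = 1/p = 3.817 pc
5 log₁₀(d/10 pc) = 5 log₁₀(3.817) − 5 = -2.092
M = m − 5 log₁₀(d/10) = 3.9 + 2.092 = 5.992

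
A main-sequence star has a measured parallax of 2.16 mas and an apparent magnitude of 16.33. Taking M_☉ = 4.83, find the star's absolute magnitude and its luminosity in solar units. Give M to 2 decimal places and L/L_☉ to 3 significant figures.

d = 1/p = 1000/2.16 mas = 463.0 pc
M = m − 5 log₁₀ d + 5 = 16.33 − 5·2.6655 + 5 = 8.002
M − M_☉ = 8.002 − 4.83 = 3.172
L/L_☉ = 10^(−0.4 × 3.172) = 0.05384

M ≈ 8.00; L/L_☉ ≈ 0.0538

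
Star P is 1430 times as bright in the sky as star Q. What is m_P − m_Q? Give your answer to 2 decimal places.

m_P − m_Q ≈ -7.89

Pogson: Δm = −2.5 log₁₀(ratio) = −2.5 log₁₀(1430) = −2.5 × 3.1553 = -7.888
Star P is brighter, so it has the smaller magnitude: the difference is negative.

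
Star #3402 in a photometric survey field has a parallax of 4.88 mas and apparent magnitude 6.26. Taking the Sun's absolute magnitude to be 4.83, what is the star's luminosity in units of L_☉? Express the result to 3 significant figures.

d = 1/p = 1000/4.88 mas = 204.9 pc
M = m − 5 log₁₀ d + 5 = 6.26 − 5·2.3116 + 5 = -0.298
M − M_☉ = -0.298 − 4.83 = -5.128
L/L_☉ = 10^(−0.4 × -5.128) = 112.5

L/L_☉ ≈ 113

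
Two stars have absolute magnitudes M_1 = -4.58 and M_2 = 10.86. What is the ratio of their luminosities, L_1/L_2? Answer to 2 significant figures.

ΔM = M_1 − M_2 = -15.44
L_1/L_2 = 10^(−0.4 ΔM) = 10^6.176 = 1.500×10^6

L_1/L_2 ≈ 1.5×10^6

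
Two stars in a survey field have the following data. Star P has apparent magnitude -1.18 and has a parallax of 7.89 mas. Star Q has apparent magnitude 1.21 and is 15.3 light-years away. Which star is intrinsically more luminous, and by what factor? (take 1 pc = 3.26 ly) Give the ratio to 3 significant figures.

Star P is more luminous, by a factor of 6590.

Star P: p = 7.89 mas = 7.89×10^-3″ → d = 1/p = 126.7 pc
Star P: M = m − 5 log₁₀ d + 5 = -1.18 − 5·2.1029 + 5 = -6.695
Star Q: d = 15.3 ly / 3.26 = 4.693 pc
Star Q: M = m − 5 log₁₀ d + 5 = 1.21 − 5·0.6715 + 5 = 2.853
ΔM = M_P − M_Q = -6.695 − (2.853) = -9.547; smaller M is more luminous → Star P.
L ratio = 10^(0.4 |ΔM|) = 10^3.819 = 6590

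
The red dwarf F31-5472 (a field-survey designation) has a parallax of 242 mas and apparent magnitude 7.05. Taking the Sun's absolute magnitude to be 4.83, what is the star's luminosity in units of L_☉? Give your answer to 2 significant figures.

L/L_☉ ≈ 0.022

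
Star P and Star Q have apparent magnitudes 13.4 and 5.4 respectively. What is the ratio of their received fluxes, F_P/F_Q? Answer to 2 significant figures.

F_P/F_Q ≈ 6.3×10^-4

Δm = 13.4 − (5.4) = 8.0
Flux ratio = 10^(−0.4 Δm) = 10^(−0.4 × 8.0) = 10^-3.200 = 6.310×10^-4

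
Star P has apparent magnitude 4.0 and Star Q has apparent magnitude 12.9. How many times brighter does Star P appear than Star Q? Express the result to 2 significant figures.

3600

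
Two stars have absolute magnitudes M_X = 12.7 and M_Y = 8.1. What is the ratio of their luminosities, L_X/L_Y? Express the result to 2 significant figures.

L_X/L_Y ≈ 0.014

ΔM = M_X − M_Y = 4.6
L_X/L_Y = 10^(−0.4 ΔM) = 10^-1.840 = 0.01445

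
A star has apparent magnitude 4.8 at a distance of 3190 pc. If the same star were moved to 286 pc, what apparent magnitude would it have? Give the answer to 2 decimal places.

m ≈ -0.44

Flux ∝ 1/d², so Δm = 5 log₁₀(d₂/d₁) = 5 log₁₀(286/3190) = -5.237
m₂ = m₁ + Δm = 4.8 + (-5.237) = -0.437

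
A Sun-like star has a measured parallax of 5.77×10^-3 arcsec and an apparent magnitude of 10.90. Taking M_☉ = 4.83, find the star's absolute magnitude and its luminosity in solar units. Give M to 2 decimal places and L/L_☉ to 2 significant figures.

M ≈ 4.71; L/L_☉ ≈ 1.1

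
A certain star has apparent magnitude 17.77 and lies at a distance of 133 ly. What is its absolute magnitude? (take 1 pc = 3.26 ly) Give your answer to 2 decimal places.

d = 133 ly / 3.26 = 40.80 pc
5 log₁₀(d/10 pc) = 5 log₁₀(40.80) − 5 = 3.053
M = m − 5 log₁₀(d/10) = 17.77 − 3.053 = 14.717

M ≈ 14.72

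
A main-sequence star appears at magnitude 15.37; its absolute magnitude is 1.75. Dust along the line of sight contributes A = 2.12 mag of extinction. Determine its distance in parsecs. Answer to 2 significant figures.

m − M = 5 log₁₀(d/10 pc) + A  ⇒  15.37 − (1.75) − 2.12 = 5 log₁₀(d/10)
11.500 = 5 log₁₀(d/10)
log₁₀ d = (m − M − A)/5 + 1 = 3.3000
d = 10^3.3000 = 1995 pc

d ≈ 2000 pc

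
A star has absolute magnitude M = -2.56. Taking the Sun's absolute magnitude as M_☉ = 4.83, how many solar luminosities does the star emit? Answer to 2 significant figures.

L/L_☉ ≈ 900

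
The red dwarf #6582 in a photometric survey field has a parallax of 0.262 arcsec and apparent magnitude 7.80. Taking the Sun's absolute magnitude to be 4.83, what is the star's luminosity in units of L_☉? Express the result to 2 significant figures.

d = 1/p = 1/0.262″ = 3.817 pc
M = m − 5 log₁₀ d + 5 = 7.80 − 5·0.5817 + 5 = 9.892
M − M_☉ = 9.892 − 4.83 = 5.062
L/L_☉ = 10^(−0.4 × 5.062) = 9.449×10^-3

L/L_☉ ≈ 9.4×10^-3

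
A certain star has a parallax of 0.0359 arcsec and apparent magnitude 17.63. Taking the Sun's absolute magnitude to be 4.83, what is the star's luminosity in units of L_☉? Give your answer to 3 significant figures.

L/L_☉ ≈ 5.89×10^-5

d = 1/p = 1/0.0359″ = 27.86 pc
M = m − 5 log₁₀ d + 5 = 17.63 − 5·1.4449 + 5 = 15.405
M − M_☉ = 15.405 − 4.83 = 10.575
L/L_☉ = 10^(−0.4 × 10.575) = 5.886×10^-5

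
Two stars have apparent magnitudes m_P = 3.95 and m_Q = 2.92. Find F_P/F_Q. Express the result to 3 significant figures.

F_P/F_Q ≈ 0.387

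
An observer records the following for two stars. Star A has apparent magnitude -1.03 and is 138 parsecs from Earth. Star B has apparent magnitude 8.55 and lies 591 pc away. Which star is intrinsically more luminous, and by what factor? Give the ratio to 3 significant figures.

Star A: M = m − 5 log₁₀ d + 5 = -1.03 − 5·2.1399 + 5 = -6.729
Star B: M = m − 5 log₁₀ d + 5 = 8.55 − 5·2.7716 + 5 = -0.308
ΔM = M_A − M_B = -6.729 − (-0.308) = -6.421; smaller M is more luminous → Star A.
L ratio = 10^(0.4 |ΔM|) = 10^2.569 = 370.3

Star A is more luminous, by a factor of 370.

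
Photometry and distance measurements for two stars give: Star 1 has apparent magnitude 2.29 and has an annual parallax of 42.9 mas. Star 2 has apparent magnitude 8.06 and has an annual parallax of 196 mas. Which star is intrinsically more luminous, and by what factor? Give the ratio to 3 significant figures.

Star 1 is more luminous, by a factor of 4240.

Star 1: p = 42.9 mas = 0.0429″ → d = 1/p = 23.31 pc
Star 1: M = m − 5 log₁₀ d + 5 = 2.29 − 5·1.3675 + 5 = 0.452
Star 2: p = 196 mas = 0.196″ → d = 1/p = 5.102 pc
Star 2: M = m − 5 log₁₀ d + 5 = 8.06 − 5·0.7077 + 5 = 9.521
ΔM = M_1 − M_2 = 0.452 − (9.521) = -9.069; smaller M is more luminous → Star 1.
L ratio = 10^(0.4 |ΔM|) = 10^3.628 = 4242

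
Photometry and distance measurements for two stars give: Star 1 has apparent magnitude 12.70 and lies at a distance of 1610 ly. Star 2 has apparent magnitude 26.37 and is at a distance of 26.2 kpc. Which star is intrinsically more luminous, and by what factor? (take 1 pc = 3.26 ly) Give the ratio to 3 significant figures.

Star 1 is more luminous, by a factor of 104.

Star 1: d = 1610 ly / 3.26 = 493.9 pc
Star 1: M = m − 5 log₁₀ d + 5 = 12.70 − 5·2.6936 + 5 = 4.232
Star 2: d = 26.2 kpc = 26200 pc
Star 2: M = m − 5 log₁₀ d + 5 = 26.37 − 5·4.4183 + 5 = 9.278
ΔM = M_1 − M_2 = 4.232 − (9.278) = -5.047; smaller M is more luminous → Star 1.
L ratio = 10^(0.4 |ΔM|) = 10^2.019 = 104.4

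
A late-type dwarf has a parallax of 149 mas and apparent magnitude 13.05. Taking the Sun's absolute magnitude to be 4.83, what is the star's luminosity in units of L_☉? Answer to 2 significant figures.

L/L_☉ ≈ 2.3×10^-4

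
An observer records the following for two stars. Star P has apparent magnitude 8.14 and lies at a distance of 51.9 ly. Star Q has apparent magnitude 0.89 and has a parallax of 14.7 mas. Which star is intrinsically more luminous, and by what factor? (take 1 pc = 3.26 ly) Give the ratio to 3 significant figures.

Star Q is more luminous, by a factor of 14500.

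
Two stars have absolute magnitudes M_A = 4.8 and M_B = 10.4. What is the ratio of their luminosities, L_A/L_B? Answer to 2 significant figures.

L_A/L_B ≈ 170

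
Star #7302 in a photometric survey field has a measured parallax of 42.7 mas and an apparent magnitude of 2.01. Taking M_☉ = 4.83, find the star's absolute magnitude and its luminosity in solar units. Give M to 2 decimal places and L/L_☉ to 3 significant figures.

d = 1/p = 1000/42.7 mas = 23.42 pc
M = m − 5 log₁₀ d + 5 = 2.01 − 5·1.3696 + 5 = 0.162
M − M_☉ = 0.162 − 4.83 = -4.668
L/L_☉ = 10^(−0.4 × -4.668) = 73.65

M ≈ 0.16; L/L_☉ ≈ 73.6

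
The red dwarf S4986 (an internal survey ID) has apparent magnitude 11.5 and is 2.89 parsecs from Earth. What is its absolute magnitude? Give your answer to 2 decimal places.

M ≈ 14.20

5 log₁₀(d/10 pc) = 5 log₁₀(2.890) − 5 = -2.696
M = m − 5 log₁₀(d/10) = 11.5 + 2.696 = 14.196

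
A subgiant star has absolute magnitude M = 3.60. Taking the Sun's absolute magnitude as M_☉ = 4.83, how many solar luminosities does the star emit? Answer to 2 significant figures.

M − M_☉ = 3.60 − 4.83 = -1.230
L/L_☉ = 10^(−0.4 (M − M_☉)) = 10^0.492 = 3.105

L/L_☉ ≈ 3.1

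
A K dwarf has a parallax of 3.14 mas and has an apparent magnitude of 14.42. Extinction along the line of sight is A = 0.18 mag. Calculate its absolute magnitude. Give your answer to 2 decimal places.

p = 3.14 mas = 3.14×10^-3″ → d = 1/p = 318.5 pc
5 log₁₀(d/10 pc) = 5 log₁₀(318.5) − 5 = 7.515
M = m − 5 log₁₀(d/10) − A = 14.42 − 7.515 − 0.18 = 6.725

M ≈ 6.72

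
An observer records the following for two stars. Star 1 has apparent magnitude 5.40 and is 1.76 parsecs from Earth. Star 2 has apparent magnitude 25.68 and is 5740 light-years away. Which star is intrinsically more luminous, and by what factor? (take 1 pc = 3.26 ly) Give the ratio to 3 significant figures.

Star 1: M = m − 5 log₁₀ d + 5 = 5.40 − 5·0.2455 + 5 = 9.172
Star 2: d = 5740 ly / 3.26 = 1761 pc
Star 2: M = m − 5 log₁₀ d + 5 = 25.68 − 5·3.2457 + 5 = 14.452
ΔM = M_1 − M_2 = 9.172 − (14.452) = -5.279; smaller M is more luminous → Star 1.
L ratio = 10^(0.4 |ΔM|) = 10^2.112 = 129.3

Star 1 is more luminous, by a factor of 129.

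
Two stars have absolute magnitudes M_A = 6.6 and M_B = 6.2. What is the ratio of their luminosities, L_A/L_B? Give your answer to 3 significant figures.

ΔM = M_A − M_B = 0.4
L_A/L_B = 10^(−0.4 ΔM) = 10^-0.160 = 0.6918

L_A/L_B ≈ 0.692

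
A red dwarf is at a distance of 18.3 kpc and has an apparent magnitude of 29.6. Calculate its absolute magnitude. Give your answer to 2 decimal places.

M ≈ 13.29

d = 18.3 kpc = 18300 pc
5 log₁₀(d/10 pc) = 5 log₁₀(18300) − 5 = 16.312
M = m − 5 log₁₀(d/10) = 29.6 − 16.312 = 13.288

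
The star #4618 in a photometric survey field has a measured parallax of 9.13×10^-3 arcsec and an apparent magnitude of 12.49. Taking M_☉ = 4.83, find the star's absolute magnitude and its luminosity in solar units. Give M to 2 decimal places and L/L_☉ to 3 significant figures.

d = 1/p = 1/9.13×10^-3″ = 109.5 pc
M = m − 5 log₁₀ d + 5 = 12.49 − 5·2.0395 + 5 = 7.292
M − M_☉ = 7.292 − 4.83 = 2.462
L/L_☉ = 10^(−0.4 × 2.462) = 0.1035

M ≈ 7.29; L/L_☉ ≈ 0.104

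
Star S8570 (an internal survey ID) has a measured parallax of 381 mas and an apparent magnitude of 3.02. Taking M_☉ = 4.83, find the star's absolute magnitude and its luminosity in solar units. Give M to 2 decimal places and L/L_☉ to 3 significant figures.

M ≈ 5.92; L/L_☉ ≈ 0.365

d = 1/p = 1000/381 mas = 2.625 pc
M = m − 5 log₁₀ d + 5 = 3.02 − 5·0.4191 + 5 = 5.925
M − M_☉ = 5.925 − 4.83 = 1.095
L/L_☉ = 10^(−0.4 × 1.095) = 0.3649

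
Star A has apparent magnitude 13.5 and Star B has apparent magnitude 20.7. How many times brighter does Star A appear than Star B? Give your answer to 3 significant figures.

Δm = 13.5 − (20.7) = -7.2
Flux ratio = 10^(−0.4 Δm) = 10^(−0.4 × -7.2) = 10^2.880 = 758.6

759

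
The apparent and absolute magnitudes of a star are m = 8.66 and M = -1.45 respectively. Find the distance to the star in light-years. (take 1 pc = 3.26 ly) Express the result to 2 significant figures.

d ≈ 3400 ly

Distance modulus: m − M = 8.66 − (-1.45) = 10.110
m − M = 5 log₁₀ d − 5
log₁₀ d = (m − M)/5 + 1 = 3.0220
d = 10^3.0220 = 1052 pc
= 3429 ly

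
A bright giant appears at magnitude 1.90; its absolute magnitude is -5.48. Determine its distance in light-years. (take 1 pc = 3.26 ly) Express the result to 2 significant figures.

Distance modulus: m − M = 1.90 − (-5.48) = 7.380
m − M = 5 log₁₀ d − 5
log₁₀ d = (m − M)/5 + 1 = 2.4760
d = 10^2.4760 = 299.2 pc
= 975.5 ly

d ≈ 980 ly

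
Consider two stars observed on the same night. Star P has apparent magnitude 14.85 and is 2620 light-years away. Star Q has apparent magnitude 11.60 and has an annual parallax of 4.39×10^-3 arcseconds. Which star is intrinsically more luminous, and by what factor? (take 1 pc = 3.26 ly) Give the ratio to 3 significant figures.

Star Q is more luminous, by a factor of 1.60.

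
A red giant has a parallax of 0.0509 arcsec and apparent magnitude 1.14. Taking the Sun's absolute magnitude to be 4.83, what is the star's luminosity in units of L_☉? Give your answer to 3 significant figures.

d = 1/p = 1/0.0509″ = 19.65 pc
M = m − 5 log₁₀ d + 5 = 1.14 − 5·1.2933 + 5 = -0.326
M − M_☉ = -0.326 − 4.83 = -5.156
L/L_☉ = 10^(−0.4 × -5.156) = 115.5

L/L_☉ ≈ 115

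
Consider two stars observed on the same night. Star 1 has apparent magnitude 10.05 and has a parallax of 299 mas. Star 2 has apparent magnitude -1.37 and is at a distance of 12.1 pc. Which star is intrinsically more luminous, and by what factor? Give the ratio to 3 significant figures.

Star 2 is more luminous, by a factor of 484000.

Star 1: p = 299 mas = 0.299″ → d = 1/p = 3.344 pc
Star 1: M = m − 5 log₁₀ d + 5 = 10.05 − 5·0.5243 + 5 = 12.428
Star 2: M = m − 5 log₁₀ d + 5 = -1.37 − 5·1.0828 + 5 = -1.784
ΔM = M_1 − M_2 = 12.428 − (-1.784) = 14.212; smaller M is more luminous → Star 2.
L ratio = 10^(0.4 |ΔM|) = 10^5.685 = 484100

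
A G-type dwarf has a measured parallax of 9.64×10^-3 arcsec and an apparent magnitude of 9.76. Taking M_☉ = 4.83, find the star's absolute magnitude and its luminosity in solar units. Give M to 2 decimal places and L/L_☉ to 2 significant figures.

d = 1/p = 1/9.64×10^-3″ = 103.7 pc
M = m − 5 log₁₀ d + 5 = 9.76 − 5·2.0159 + 5 = 4.680
M − M_☉ = 4.680 − 4.83 = -0.150
L/L_☉ = 10^(−0.4 × -0.150) = 1.148

M ≈ 4.68; L/L_☉ ≈ 1.1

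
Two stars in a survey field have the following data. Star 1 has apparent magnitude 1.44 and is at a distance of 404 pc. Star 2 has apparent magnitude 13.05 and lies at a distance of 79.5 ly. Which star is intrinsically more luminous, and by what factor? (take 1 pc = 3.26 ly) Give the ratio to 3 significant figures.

Star 1 is more luminous, by a factor of 1.21×10^7.

Star 1: M = m − 5 log₁₀ d + 5 = 1.44 − 5·2.6064 + 5 = -6.592
Star 2: d = 79.5 ly / 3.26 = 24.39 pc
Star 2: M = m − 5 log₁₀ d + 5 = 13.05 − 5·1.3871 + 5 = 11.114
ΔM = M_1 − M_2 = -6.592 − (11.114) = -17.706; smaller M is more luminous → Star 1.
L ratio = 10^(0.4 |ΔM|) = 10^7.082 = 1.209×10^7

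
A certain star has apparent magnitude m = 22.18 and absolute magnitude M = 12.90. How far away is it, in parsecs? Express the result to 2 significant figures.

Distance modulus: m − M = 22.18 − (12.90) = 9.280
m − M = 5 log₁₀ d − 5
log₁₀ d = (m − M)/5 + 1 = 2.8560
d = 10^2.8560 = 717.8 pc

d ≈ 720 pc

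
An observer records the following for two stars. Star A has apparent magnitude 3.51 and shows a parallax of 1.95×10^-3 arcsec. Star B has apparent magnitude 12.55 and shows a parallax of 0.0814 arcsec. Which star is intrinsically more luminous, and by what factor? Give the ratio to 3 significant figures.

Star A is more luminous, by a factor of 7.20×10^6.

Star A: d = 1/p = 1/1.95×10^-3″ = 512.8 pc
Star A: M = m − 5 log₁₀ d + 5 = 3.51 − 5·2.7100 + 5 = -5.040
Star B: d = 1/p = 1/0.0814″ = 12.29 pc
Star B: M = m − 5 log₁₀ d + 5 = 12.55 − 5·1.0894 + 5 = 12.103
ΔM = M_A − M_B = -5.040 − (12.103) = -17.143; smaller M is more luminous → Star A.
L ratio = 10^(0.4 |ΔM|) = 10^6.857 = 7.197×10^6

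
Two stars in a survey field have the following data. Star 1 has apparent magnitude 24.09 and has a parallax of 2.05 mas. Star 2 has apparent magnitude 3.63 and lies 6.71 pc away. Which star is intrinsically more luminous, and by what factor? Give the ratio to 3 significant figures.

Star 2 is more luminous, by a factor of 28900.

Star 1: p = 2.05 mas = 2.05×10^-3″ → d = 1/p = 487.8 pc
Star 1: M = m − 5 log₁₀ d + 5 = 24.09 − 5·2.6882 + 5 = 15.649
Star 2: M = m − 5 log₁₀ d + 5 = 3.63 − 5·0.8267 + 5 = 4.496
ΔM = M_1 − M_2 = 15.649 − (4.496) = 11.152; smaller M is more luminous → Star 2.
L ratio = 10^(0.4 |ΔM|) = 10^4.461 = 28900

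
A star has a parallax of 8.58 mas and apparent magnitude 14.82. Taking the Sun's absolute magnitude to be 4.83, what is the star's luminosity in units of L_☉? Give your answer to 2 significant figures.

d = 1/p = 1000/8.58 mas = 116.6 pc
M = m − 5 log₁₀ d + 5 = 14.82 − 5·2.0665 + 5 = 9.487
M − M_☉ = 9.487 − 4.83 = 4.657
L/L_☉ = 10^(−0.4 × 4.657) = 0.01371

L/L_☉ ≈ 0.014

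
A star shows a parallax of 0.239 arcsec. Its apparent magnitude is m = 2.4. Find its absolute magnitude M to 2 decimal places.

d = 1/p = 1/0.239″ = 4.184 pc
5 log₁₀(d/10 pc) = 5 log₁₀(4.184) − 5 = -1.892
M = m − 5 log₁₀(d/10) = 2.4 + 1.892 = 4.292

M ≈ 4.29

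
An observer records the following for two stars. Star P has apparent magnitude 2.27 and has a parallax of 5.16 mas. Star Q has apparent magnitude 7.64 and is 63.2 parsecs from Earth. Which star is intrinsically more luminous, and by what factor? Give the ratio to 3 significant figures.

Star P: p = 5.16 mas = 5.16×10^-3″ → d = 1/p = 193.8 pc
Star P: M = m − 5 log₁₀ d + 5 = 2.27 − 5·2.2874 + 5 = -4.167
Star Q: M = m − 5 log₁₀ d + 5 = 7.64 − 5·1.8007 + 5 = 3.636
ΔM = M_P − M_Q = -4.167 − (3.636) = -7.803; smaller M is more luminous → Star P.
L ratio = 10^(0.4 |ΔM|) = 10^3.121 = 1322

Star P is more luminous, by a factor of 1320.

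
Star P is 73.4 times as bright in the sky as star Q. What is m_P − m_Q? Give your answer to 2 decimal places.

m_P − m_Q ≈ -4.66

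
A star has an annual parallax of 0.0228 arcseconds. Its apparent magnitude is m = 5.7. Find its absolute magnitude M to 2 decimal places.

d = 1/p = 1/0.0228″ = 43.86 pc
5 log₁₀(d/10 pc) = 5 log₁₀(43.86) − 5 = 3.210
M = m − 5 log₁₀(d/10) = 5.7 − 3.210 = 2.490

M ≈ 2.49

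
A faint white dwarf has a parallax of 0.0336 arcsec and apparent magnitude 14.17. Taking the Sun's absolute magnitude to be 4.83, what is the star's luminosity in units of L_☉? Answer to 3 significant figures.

L/L_☉ ≈ 1.63×10^-3

d = 1/p = 1/0.0336″ = 29.76 pc
M = m − 5 log₁₀ d + 5 = 14.17 − 5·1.4737 + 5 = 11.802
M − M_☉ = 11.802 − 4.83 = 6.972
L/L_☉ = 10^(−0.4 × 6.972) = 1.627×10^-3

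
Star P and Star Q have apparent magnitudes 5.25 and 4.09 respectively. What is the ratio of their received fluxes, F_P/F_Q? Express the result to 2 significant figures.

Magnitude difference = 1.16
Flux ratio = 10^(−0.4 Δm) = 10^(−0.4 × 1.16) = 10^-0.464 = 0.3436

F_P/F_Q ≈ 0.34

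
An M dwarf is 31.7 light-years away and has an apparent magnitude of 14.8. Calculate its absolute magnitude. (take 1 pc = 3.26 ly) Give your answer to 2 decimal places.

d = 31.7 ly / 3.26 = 9.724 pc
5 log₁₀(d/10 pc) = 5 log₁₀(9.724) − 5 = -0.061
M = m − 5 log₁₀(d/10) = 14.8 + 0.061 = 14.861

M ≈ 14.86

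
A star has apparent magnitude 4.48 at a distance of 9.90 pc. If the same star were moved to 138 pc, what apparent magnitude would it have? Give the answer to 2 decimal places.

Flux ∝ 1/d², so Δm = 5 log₁₀(d₂/d₁) = 5 log₁₀(138/9.90) = 5.721
m₂ = m₁ + Δm = 4.48 + (5.721) = 10.201

m ≈ 10.20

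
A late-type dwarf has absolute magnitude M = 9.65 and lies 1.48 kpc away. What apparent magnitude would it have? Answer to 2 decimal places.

d = 1.48 kpc = 1480 pc
m = M + 5 log₁₀ d − 5 = 9.65 + 5·3.1703 − 5 = 20.501

m ≈ 20.50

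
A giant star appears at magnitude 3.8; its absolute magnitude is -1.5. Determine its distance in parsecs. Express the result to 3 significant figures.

Distance modulus: m − M = 3.8 − (-1.5) = 5.300
m − M = 5 log₁₀ d − 5
log₁₀ d = (m − M)/5 + 1 = 2.0600
d = 10^2.0600 = 114.8 pc

d ≈ 115 pc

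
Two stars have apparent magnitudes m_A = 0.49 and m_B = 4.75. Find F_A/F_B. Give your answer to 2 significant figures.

F_A/F_B ≈ 51

Magnitude difference = -4.26
Flux ratio = 10^(−0.4 Δm) = 10^(−0.4 × -4.26) = 10^1.704 = 50.58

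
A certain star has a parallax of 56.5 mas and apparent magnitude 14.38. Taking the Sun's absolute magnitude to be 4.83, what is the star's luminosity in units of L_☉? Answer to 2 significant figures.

d = 1/p = 1000/56.5 mas = 17.70 pc
M = m − 5 log₁₀ d + 5 = 14.38 − 5·1.2480 + 5 = 13.140
M − M_☉ = 13.140 − 4.83 = 8.310
L/L_☉ = 10^(−0.4 × 8.310) = 4.741×10^-4

L/L_☉ ≈ 4.7×10^-4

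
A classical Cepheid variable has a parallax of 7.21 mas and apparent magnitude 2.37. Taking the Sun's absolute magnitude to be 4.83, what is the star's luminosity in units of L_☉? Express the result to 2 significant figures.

L/L_☉ ≈ 1900

d = 1/p = 1000/7.21 mas = 138.7 pc
M = m − 5 log₁₀ d + 5 = 2.37 − 5·2.1421 + 5 = -3.340
M − M_☉ = -3.340 − 4.83 = -8.170
L/L_☉ = 10^(−0.4 × -8.170) = 1854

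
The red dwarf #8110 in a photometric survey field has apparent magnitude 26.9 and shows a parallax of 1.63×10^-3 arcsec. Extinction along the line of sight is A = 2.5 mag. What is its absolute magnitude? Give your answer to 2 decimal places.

M ≈ 15.46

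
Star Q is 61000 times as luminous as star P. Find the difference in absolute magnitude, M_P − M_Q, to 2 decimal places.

M_P − M_Q ≈ 11.96

Pogson: ΔM = −2.5 log₁₀(ratio) = −2.5 log₁₀(61000) = −2.5 × 4.7853 = -11.963
Star Q is brighter so has the smaller magnitude: M_P − M_Q is positive.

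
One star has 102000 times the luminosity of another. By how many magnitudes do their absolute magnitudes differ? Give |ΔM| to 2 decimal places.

Pogson: ΔM = −2.5 log₁₀(ratio) = −2.5 log₁₀(102000) = −2.5 × 5.0086 = -12.522

|ΔM| ≈ 12.52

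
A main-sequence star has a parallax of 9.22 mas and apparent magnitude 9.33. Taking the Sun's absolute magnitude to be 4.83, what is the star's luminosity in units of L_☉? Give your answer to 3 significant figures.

d = 1/p = 1000/9.22 mas = 108.5 pc
M = m − 5 log₁₀ d + 5 = 9.33 − 5·2.0353 + 5 = 4.154
M − M_☉ = 4.154 − 4.83 = -0.676
L/L_☉ = 10^(−0.4 × -0.676) = 1.864

L/L_☉ ≈ 1.86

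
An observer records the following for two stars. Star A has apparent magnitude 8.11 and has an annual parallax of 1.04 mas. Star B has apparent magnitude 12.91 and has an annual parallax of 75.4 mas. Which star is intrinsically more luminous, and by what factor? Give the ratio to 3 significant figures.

Star A is more luminous, by a factor of 437000.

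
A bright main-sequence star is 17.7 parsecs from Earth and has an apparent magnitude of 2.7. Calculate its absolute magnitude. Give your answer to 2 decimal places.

M ≈ 1.46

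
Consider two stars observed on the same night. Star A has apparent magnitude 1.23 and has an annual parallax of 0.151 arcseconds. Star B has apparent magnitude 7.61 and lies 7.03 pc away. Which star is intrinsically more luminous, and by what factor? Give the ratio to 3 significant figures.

Star A: d = 1/p = 1/0.151″ = 6.623 pc
Star A: M = m − 5 log₁₀ d + 5 = 1.23 − 5·0.8210 + 5 = 2.125
Star B: M = m − 5 log₁₀ d + 5 = 7.61 − 5·0.8470 + 5 = 8.375
ΔM = M_A − M_B = 2.125 − (8.375) = -6.250; smaller M is more luminous → Star A.
L ratio = 10^(0.4 |ΔM|) = 10^2.500 = 316.3

Star A is more luminous, by a factor of 316.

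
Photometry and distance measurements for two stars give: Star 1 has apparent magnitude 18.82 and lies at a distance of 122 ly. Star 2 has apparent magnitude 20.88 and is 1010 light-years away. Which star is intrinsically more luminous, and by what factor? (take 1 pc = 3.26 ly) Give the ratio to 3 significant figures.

Star 2 is more luminous, by a factor of 10.3.

Star 1: d = 122 ly / 3.26 = 37.42 pc
Star 1: M = m − 5 log₁₀ d + 5 = 18.82 − 5·1.5731 + 5 = 15.954
Star 2: d = 1010 ly / 3.26 = 309.8 pc
Star 2: M = m − 5 log₁₀ d + 5 = 20.88 − 5·2.4911 + 5 = 13.424
ΔM = M_1 − M_2 = 15.954 − (13.424) = 2.530; smaller M is more luminous → Star 2.
L ratio = 10^(0.4 |ΔM|) = 10^1.012 = 10.28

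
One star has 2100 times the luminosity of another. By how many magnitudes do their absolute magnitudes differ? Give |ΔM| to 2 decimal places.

|ΔM| ≈ 8.31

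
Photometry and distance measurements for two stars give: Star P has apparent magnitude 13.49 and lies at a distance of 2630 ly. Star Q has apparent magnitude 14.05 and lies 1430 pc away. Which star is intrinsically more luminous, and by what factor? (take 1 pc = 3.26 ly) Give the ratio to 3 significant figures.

Star Q is more luminous, by a factor of 1.88.

Star P: d = 2630 ly / 3.26 = 806.7 pc
Star P: M = m − 5 log₁₀ d + 5 = 13.49 − 5·2.9067 + 5 = 3.956
Star Q: M = m − 5 log₁₀ d + 5 = 14.05 − 5·3.1553 + 5 = 3.273
ΔM = M_P − M_Q = 3.956 − (3.273) = 0.683; smaller M is more luminous → Star Q.
L ratio = 10^(0.4 |ΔM|) = 10^0.273 = 1.876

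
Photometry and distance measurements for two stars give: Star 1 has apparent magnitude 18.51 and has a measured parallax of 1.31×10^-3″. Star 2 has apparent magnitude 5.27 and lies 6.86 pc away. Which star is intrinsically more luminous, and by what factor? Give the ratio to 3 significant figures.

Star 1: d = 1/p = 1/1.31×10^-3″ = 763.4 pc
Star 1: M = m − 5 log₁₀ d + 5 = 18.51 − 5·2.8827 + 5 = 9.096
Star 2: M = m − 5 log₁₀ d + 5 = 5.27 − 5·0.8363 + 5 = 6.088
ΔM = M_1 − M_2 = 9.096 − (6.088) = 3.008; smaller M is more luminous → Star 2.
L ratio = 10^(0.4 |ΔM|) = 10^1.203 = 15.97

Star 2 is more luminous, by a factor of 16.0.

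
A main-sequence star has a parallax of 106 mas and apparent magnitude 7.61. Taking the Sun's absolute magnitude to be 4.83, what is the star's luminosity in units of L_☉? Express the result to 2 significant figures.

L/L_☉ ≈ 0.069

d = 1/p = 1000/106 mas = 9.434 pc
M = m − 5 log₁₀ d + 5 = 7.61 − 5·0.9747 + 5 = 7.737
M − M_☉ = 7.737 − 4.83 = 2.907
L/L_☉ = 10^(−0.4 × 2.907) = 0.06877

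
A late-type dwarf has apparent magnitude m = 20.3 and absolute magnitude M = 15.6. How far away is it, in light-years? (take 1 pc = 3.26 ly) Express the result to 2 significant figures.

Distance modulus: m − M = 20.3 − (15.6) = 4.700
m − M = 5 log₁₀ d − 5
log₁₀ d = (m − M)/5 + 1 = 1.9400
d = 10^1.9400 = 87.10 pc
= 283.9 ly

d ≈ 280 ly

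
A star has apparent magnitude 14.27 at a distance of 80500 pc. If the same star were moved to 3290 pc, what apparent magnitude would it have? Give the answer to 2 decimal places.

Flux ∝ 1/d², so Δm = 5 log₁₀(d₂/d₁) = 5 log₁₀(3290/80500) = -6.943
m₂ = m₁ + Δm = 14.27 + (-6.943) = 7.327

m ≈ 7.33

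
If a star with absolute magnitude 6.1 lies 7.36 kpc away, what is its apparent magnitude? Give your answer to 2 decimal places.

m ≈ 20.43

d = 7.36 kpc = 7360 pc
m = M + 5 log₁₀ d − 5 = 6.1 + 5·3.8669 − 5 = 20.434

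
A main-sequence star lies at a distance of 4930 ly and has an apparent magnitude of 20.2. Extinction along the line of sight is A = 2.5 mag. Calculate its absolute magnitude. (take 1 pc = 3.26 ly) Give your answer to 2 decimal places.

d = 4930 ly / 3.26 = 1512 pc
5 log₁₀(d/10 pc) = 5 log₁₀(1512) − 5 = 10.898
M = m − 5 log₁₀(d/10) − A = 20.2 − 10.898 − 2.5 = 6.802

M ≈ 6.80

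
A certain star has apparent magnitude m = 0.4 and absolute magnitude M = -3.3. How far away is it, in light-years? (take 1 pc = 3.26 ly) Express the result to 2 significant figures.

μ = m − M = 3.700
m − M = 5 log₁₀ d − 5
log₁₀ d = (m − M)/5 + 1 = 1.7400
d = 10^1.7400 = 54.95 pc
= 179.2 ly

d ≈ 180 ly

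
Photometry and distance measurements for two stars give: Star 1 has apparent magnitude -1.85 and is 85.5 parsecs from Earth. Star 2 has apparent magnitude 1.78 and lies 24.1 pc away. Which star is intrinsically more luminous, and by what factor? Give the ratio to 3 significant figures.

Star 1: M = m − 5 log₁₀ d + 5 = -1.85 − 5·1.9320 + 5 = -6.510
Star 2: M = m − 5 log₁₀ d + 5 = 1.78 − 5·1.3820 + 5 = -0.130
ΔM = M_1 − M_2 = -6.510 − (-0.130) = -6.380; smaller M is more luminous → Star 1.
L ratio = 10^(0.4 |ΔM|) = 10^2.552 = 356.4

Star 1 is more luminous, by a factor of 356.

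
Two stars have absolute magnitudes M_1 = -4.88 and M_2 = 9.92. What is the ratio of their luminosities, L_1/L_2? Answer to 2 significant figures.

ΔM = M_1 − M_2 = -14.80
L_1/L_2 = 10^(−0.4 ΔM) = 10^5.920 = 831800

L_1/L_2 ≈ 830000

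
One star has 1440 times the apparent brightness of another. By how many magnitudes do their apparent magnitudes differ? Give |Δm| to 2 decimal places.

Pogson: Δm = −2.5 log₁₀(ratio) = −2.5 log₁₀(1440) = −2.5 × 3.1584 = -7.896

|Δm| ≈ 7.90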